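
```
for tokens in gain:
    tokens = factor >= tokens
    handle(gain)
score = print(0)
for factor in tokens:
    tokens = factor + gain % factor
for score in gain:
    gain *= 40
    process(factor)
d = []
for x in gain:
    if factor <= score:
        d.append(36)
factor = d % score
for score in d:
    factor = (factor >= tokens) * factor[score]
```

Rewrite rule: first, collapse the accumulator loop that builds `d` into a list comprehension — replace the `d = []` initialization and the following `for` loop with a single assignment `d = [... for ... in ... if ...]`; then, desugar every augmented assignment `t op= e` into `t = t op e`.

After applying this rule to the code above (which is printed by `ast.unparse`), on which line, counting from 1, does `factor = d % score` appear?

Transformed code:
for tokens in gain:
    tokens = factor >= tokens
    handle(gain)
score = print(0)
for factor in tokens:
    tokens = factor + gain % factor
for score in gain:
    gain = gain * 40
    process(factor)
d = [36 for x in gain if factor <= score]
factor = d % score
for score in d:
    factor = (factor >= tokens) * factor[score]

11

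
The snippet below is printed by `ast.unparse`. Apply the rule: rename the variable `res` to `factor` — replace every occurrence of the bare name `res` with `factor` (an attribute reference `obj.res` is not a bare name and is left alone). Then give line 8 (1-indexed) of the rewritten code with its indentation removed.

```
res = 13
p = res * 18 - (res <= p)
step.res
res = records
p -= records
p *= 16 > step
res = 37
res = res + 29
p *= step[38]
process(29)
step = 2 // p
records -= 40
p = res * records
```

Transformed code:
factor = 13
p = factor * 18 - (factor <= p)
step.res
factor = records
p -= records
p *= 16 > step
factor = 37
factor = factor + 29
p *= step[38]
process(29)
step = 2 // p
records -= 40
p = factor * records

factor = factor + 29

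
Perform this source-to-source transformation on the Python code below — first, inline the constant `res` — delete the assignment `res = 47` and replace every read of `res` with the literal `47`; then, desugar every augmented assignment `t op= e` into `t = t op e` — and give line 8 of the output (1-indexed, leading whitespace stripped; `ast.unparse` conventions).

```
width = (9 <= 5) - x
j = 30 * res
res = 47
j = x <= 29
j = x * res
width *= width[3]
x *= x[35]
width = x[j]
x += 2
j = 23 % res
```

Transformed code:
width = (9 <= 5) - x
j = 30 * 47
j = x <= 29
j = x * 47
width = width * width[3]
x = x * x[35]
width = x[j]
x = x + 2
j = 23 % 47

x = x + 2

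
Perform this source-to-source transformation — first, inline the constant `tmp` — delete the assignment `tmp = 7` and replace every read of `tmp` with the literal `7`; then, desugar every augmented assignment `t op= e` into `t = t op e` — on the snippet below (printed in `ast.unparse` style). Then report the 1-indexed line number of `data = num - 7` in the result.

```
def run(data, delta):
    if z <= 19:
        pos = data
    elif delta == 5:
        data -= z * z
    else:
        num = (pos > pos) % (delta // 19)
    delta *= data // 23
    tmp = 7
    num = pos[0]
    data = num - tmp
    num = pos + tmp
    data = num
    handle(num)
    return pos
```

Transformed code:
def run(data, delta):
    if z <= 19:
        pos = data
    elif delta == 5:
        data = data - z * z
    else:
        num = (pos > pos) % (delta // 19)
    delta = delta * (data // 23)
    num = pos[0]
    data = num - 7
    num = pos + 7
    data = num
    handle(num)
    return pos

10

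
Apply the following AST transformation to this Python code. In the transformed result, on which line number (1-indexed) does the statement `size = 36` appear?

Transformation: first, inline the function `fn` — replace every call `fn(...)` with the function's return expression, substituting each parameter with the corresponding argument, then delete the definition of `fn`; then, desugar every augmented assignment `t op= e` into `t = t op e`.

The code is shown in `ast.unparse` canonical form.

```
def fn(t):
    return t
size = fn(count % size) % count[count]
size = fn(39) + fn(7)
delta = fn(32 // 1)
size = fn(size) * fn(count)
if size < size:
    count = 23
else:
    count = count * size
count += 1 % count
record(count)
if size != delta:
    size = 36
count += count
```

Transformed code:
size = count % size % count[count]
size = 39 + 7
delta = 32 // 1
size = size * count
if size < size:
    count = 23
else:
    count = count * size
count = count + 1 % count
record(count)
if size != delta:
    size = 36
count = count + count

12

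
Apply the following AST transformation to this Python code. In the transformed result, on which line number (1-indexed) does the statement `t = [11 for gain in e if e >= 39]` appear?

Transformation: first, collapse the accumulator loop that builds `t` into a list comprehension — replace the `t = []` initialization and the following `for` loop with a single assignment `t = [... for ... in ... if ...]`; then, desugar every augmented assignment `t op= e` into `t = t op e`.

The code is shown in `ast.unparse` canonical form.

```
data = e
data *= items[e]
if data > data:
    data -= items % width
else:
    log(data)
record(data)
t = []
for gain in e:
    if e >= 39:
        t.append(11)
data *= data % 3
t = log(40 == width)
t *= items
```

8

Transformed code:
data = e
data = data * items[e]
if data > data:
    data = data - items % width
else:
    log(data)
record(data)
t = [11 for gain in e if e >= 39]
data = data * (data % 3)
t = log(40 == width)
t = t * items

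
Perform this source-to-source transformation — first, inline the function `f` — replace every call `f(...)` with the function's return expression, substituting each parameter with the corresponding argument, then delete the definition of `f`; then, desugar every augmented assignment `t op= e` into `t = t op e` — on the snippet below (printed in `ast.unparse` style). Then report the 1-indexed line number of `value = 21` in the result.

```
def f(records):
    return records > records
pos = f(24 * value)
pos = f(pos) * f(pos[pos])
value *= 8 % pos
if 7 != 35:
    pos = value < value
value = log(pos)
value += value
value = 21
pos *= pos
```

Transformed code:
pos = 24 * value > 24 * value
pos = (pos > pos) * (pos[pos] > pos[pos])
value = value * (8 % pos)
if 7 != 35:
    pos = value < value
value = log(pos)
value = value + value
value = 21
pos = pos * pos

8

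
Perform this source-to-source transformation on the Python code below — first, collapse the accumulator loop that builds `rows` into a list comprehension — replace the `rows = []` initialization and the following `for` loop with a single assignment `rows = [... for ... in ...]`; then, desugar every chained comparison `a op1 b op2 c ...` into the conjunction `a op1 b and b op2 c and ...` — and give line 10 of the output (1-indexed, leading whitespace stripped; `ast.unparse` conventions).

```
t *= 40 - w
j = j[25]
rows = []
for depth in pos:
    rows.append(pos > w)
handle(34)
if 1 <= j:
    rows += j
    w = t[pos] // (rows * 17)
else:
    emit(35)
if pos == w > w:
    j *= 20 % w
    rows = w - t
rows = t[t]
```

if pos == w and w > w:

Transformed code:
t *= 40 - w
j = j[25]
rows = [pos > w for depth in pos]
handle(34)
if 1 <= j:
    rows += j
    w = t[pos] // (rows * 17)
else:
    emit(35)
if pos == w and w > w:
    j *= 20 % w
    rows = w - t
rows = t[t]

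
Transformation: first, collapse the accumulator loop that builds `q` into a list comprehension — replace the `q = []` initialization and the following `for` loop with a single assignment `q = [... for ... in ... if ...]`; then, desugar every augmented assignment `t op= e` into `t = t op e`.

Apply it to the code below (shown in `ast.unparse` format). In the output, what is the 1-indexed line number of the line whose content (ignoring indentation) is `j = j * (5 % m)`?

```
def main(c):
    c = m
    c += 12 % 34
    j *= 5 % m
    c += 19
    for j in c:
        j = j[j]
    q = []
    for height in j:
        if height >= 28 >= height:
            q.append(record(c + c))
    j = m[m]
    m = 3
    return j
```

4

Transformed code:
def main(c):
    c = m
    c = c + 12 % 34
    j = j * (5 % m)
    c = c + 19
    for j in c:
        j = j[j]
    q = [record(c + c) for height in j if height >= 28 >= height]
    j = m[m]
    m = 3
    return j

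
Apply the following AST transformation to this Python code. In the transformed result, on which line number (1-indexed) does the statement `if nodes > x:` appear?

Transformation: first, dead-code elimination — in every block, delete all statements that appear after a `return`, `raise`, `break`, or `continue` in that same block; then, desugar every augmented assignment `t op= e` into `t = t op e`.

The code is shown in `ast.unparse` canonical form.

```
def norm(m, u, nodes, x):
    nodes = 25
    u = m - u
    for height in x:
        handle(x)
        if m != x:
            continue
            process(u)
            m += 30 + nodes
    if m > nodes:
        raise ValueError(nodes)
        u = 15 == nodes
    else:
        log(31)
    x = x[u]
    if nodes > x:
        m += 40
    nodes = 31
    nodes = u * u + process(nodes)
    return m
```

13

Transformed code:
def norm(m, u, nodes, x):
    nodes = 25
    u = m - u
    for height in x:
        handle(x)
        if m != x:
            continue
    if m > nodes:
        raise ValueError(nodes)
    else:
        log(31)
    x = x[u]
    if nodes > x:
        m = m + 40
    nodes = 31
    nodes = u * u + process(nodes)
    return m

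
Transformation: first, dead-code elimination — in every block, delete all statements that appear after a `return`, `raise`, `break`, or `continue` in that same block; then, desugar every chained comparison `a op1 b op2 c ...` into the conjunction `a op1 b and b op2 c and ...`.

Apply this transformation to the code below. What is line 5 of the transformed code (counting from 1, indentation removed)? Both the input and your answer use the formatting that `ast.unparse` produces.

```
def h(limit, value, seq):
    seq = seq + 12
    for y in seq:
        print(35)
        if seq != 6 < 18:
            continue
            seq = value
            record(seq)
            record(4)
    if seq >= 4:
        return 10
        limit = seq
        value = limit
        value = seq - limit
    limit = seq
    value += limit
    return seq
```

if seq != 6 and 6 < 18:

Transformed code:
def h(limit, value, seq):
    seq = seq + 12
    for y in seq:
        print(35)
        if seq != 6 and 6 < 18:
            continue
    if seq >= 4:
        return 10
    limit = seq
    value += limit
    return seq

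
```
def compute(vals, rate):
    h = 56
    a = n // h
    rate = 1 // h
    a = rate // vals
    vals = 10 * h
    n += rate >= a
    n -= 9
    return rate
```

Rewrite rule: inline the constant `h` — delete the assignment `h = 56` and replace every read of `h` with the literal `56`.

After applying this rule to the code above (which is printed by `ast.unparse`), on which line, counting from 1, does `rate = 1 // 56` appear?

3

Transformed code:
def compute(vals, rate):
    a = n // 56
    rate = 1 // 56
    a = rate // vals
    vals = 10 * 56
    n += rate >= a
    n -= 9
    return rate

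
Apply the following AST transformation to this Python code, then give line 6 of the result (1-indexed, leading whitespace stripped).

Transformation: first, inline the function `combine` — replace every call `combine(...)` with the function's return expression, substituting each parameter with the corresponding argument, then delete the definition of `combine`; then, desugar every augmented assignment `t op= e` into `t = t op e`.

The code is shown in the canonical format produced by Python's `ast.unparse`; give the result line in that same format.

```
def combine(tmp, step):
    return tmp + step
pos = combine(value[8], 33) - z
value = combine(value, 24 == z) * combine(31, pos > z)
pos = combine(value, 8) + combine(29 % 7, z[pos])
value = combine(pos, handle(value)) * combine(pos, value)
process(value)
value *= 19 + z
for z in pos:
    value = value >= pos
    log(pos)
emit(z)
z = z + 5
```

value = value * (19 + z)

Transformed code:
pos = value[8] + 33 - z
value = (value + (24 == z)) * (31 + (pos > z))
pos = value + 8 + (29 % 7 + z[pos])
value = (pos + handle(value)) * (pos + value)
process(value)
value = value * (19 + z)
for z in pos:
    value = value >= pos
    log(pos)
emit(z)
z = z + 5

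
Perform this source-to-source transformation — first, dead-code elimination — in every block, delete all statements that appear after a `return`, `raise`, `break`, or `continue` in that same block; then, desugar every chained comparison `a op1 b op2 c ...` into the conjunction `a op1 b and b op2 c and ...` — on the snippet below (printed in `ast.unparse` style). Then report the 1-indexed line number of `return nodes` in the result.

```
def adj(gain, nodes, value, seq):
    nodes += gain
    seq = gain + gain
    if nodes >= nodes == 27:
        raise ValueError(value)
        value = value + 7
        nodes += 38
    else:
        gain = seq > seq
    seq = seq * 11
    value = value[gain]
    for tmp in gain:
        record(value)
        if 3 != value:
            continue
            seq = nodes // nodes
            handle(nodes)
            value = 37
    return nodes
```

14

Transformed code:
def adj(gain, nodes, value, seq):
    nodes += gain
    seq = gain + gain
    if nodes >= nodes and nodes == 27:
        raise ValueError(value)
    else:
        gain = seq > seq
    seq = seq * 11
    value = value[gain]
    for tmp in gain:
        record(value)
        if 3 != value:
            continue
    return nodes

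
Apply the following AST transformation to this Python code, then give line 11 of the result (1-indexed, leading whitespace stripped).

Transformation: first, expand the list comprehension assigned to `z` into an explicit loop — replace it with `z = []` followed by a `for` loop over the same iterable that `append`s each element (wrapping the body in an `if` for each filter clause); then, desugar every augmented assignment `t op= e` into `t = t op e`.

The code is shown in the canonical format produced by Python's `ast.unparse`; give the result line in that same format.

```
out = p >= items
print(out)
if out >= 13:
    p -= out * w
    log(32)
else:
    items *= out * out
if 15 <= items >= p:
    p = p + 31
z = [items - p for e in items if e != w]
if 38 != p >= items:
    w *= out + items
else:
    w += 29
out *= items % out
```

for e in items:

Transformed code:
out = p >= items
print(out)
if out >= 13:
    p = p - out * w
    log(32)
else:
    items = items * (out * out)
if 15 <= items >= p:
    p = p + 31
z = []
for e in items:
    if e != w:
        z.append(items - p)
if 38 != p >= items:
    w = w * (out + items)
else:
    w = w + 29
out = out * (items % out)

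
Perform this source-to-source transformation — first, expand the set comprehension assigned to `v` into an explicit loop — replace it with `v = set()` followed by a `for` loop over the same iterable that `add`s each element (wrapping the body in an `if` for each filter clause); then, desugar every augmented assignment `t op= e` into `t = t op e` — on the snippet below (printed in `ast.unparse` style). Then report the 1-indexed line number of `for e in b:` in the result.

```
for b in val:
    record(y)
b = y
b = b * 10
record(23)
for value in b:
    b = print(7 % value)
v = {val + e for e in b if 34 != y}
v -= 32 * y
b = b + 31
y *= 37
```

Transformed code:
for b in val:
    record(y)
b = y
b = b * 10
record(23)
for value in b:
    b = print(7 % value)
v = set()
for e in b:
    if 34 != y:
        v.add(val + e)
v = v - 32 * y
b = b + 31
y = y * 37

9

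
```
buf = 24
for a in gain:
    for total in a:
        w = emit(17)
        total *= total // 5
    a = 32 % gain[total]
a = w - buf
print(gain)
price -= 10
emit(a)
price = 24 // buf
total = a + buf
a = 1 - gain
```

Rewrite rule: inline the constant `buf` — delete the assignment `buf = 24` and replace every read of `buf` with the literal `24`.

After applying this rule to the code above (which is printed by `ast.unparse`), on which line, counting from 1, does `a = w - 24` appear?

6

Transformed code:
for a in gain:
    for total in a:
        w = emit(17)
        total *= total // 5
    a = 32 % gain[total]
a = w - 24
print(gain)
price -= 10
emit(a)
price = 24 // 24
total = a + 24
a = 1 - gain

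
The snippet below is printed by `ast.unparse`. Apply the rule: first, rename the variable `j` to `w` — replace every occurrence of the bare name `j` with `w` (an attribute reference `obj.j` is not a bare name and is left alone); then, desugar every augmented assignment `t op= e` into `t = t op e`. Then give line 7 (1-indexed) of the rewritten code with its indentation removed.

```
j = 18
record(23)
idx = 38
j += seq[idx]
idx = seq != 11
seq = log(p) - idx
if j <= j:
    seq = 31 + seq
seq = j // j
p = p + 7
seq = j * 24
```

Transformed code:
w = 18
record(23)
idx = 38
w = w + seq[idx]
idx = seq != 11
seq = log(p) - idx
if w <= w:
    seq = 31 + seq
seq = w // w
p = p + 7
seq = w * 24

if w <= w:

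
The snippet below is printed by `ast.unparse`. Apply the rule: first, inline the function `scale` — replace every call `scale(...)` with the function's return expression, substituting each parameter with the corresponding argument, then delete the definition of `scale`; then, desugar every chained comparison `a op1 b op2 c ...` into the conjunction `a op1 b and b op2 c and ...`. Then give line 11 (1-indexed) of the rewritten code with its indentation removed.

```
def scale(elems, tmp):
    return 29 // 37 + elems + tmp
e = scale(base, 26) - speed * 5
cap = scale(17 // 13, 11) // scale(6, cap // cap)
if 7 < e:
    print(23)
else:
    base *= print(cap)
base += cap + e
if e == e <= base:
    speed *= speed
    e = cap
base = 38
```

base = 38

Transformed code:
e = 29 // 37 + base + 26 - speed * 5
cap = (29 // 37 + 17 // 13 + 11) // (29 // 37 + 6 + cap // cap)
if 7 < e:
    print(23)
else:
    base *= print(cap)
base += cap + e
if e == e and e <= base:
    speed *= speed
    e = cap
base = 38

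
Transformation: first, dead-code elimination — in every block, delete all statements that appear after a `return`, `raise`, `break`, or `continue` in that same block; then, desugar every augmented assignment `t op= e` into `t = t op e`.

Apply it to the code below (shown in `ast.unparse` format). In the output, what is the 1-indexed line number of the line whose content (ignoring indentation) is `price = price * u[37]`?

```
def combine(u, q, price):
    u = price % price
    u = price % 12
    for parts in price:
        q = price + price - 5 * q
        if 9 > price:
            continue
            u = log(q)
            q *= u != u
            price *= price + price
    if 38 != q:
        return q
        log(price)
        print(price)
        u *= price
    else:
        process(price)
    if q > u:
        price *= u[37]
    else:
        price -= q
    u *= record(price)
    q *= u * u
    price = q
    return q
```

Transformed code:
def combine(u, q, price):
    u = price % price
    u = price % 12
    for parts in price:
        q = price + price - 5 * q
        if 9 > price:
            continue
    if 38 != q:
        return q
    else:
        process(price)
    if q > u:
        price = price * u[37]
    else:
        price = price - q
    u = u * record(price)
    q = q * (u * u)
    price = q
    return q

13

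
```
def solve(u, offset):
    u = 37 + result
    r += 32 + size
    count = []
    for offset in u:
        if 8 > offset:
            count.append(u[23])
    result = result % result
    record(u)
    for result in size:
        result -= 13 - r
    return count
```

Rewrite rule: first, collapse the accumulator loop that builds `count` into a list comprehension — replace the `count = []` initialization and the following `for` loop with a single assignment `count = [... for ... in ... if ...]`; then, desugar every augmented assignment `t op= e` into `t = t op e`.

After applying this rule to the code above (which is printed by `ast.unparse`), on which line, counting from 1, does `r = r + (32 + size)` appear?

Transformed code:
def solve(u, offset):
    u = 37 + result
    r = r + (32 + size)
    count = [u[23] for offset in u if 8 > offset]
    result = result % result
    record(u)
    for result in size:
        result = result - (13 - r)
    return count

3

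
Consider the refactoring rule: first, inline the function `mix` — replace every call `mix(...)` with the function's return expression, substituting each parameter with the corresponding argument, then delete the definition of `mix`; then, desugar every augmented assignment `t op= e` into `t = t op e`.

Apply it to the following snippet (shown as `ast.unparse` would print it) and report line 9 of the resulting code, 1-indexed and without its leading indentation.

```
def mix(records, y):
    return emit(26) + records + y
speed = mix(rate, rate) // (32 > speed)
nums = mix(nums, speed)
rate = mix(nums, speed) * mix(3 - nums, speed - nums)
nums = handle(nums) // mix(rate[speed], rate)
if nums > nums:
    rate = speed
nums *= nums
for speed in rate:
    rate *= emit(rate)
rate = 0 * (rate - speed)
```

Transformed code:
speed = (emit(26) + rate + rate) // (32 > speed)
nums = emit(26) + nums + speed
rate = (emit(26) + nums + speed) * (emit(26) + (3 - nums) + (speed - nums))
nums = handle(nums) // (emit(26) + rate[speed] + rate)
if nums > nums:
    rate = speed
nums = nums * nums
for speed in rate:
    rate = rate * emit(rate)
rate = 0 * (rate - speed)

rate = rate * emit(rate)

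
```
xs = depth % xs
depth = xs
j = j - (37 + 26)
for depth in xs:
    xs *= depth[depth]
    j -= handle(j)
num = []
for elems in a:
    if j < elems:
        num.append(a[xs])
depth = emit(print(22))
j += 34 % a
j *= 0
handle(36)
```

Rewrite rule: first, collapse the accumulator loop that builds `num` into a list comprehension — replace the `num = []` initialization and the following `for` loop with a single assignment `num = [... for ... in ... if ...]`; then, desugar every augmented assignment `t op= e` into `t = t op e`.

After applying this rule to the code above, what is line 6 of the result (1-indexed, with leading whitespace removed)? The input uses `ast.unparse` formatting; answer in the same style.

Transformed code:
xs = depth % xs
depth = xs
j = j - (37 + 26)
for depth in xs:
    xs = xs * depth[depth]
    j = j - handle(j)
num = [a[xs] for elems in a if j < elems]
depth = emit(print(22))
j = j + 34 % a
j = j * 0
handle(36)

j = j - handle(j)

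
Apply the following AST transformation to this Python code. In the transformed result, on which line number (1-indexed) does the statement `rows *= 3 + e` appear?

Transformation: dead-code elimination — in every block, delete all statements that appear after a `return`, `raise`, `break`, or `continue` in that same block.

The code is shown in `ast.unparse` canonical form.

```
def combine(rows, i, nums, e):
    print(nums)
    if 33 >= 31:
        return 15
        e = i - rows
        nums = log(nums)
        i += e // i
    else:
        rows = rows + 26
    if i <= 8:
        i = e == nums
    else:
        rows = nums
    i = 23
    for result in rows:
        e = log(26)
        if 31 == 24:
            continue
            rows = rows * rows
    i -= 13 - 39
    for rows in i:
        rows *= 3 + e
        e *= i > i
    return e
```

18

Transformed code:
def combine(rows, i, nums, e):
    print(nums)
    if 33 >= 31:
        return 15
    else:
        rows = rows + 26
    if i <= 8:
        i = e == nums
    else:
        rows = nums
    i = 23
    for result in rows:
        e = log(26)
        if 31 == 24:
            continue
    i -= 13 - 39
    for rows in i:
        rows *= 3 + e
        e *= i > i
    return e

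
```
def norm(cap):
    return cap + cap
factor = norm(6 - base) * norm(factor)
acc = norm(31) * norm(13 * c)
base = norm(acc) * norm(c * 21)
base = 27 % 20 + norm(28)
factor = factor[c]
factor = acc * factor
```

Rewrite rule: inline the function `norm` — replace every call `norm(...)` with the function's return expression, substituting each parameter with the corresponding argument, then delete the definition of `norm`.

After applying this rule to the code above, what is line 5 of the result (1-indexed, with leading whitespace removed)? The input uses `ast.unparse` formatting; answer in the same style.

factor = factor[c]

Transformed code:
factor = (6 - base + (6 - base)) * (factor + factor)
acc = (31 + 31) * (13 * c + 13 * c)
base = (acc + acc) * (c * 21 + c * 21)
base = 27 % 20 + (28 + 28)
factor = factor[c]
factor = acc * factor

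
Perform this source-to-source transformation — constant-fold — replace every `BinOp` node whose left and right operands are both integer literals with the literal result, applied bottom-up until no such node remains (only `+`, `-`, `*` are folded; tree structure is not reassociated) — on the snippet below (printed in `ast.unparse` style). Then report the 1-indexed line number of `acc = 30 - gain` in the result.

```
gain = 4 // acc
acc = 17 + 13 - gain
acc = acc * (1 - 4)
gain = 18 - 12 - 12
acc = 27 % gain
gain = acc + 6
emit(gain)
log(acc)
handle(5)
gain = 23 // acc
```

Transformed code:
gain = 4 // acc
acc = 30 - gain
acc = acc * -3
gain = -6
acc = 27 % gain
gain = acc + 6
emit(gain)
log(acc)
handle(5)
gain = 23 // acc

2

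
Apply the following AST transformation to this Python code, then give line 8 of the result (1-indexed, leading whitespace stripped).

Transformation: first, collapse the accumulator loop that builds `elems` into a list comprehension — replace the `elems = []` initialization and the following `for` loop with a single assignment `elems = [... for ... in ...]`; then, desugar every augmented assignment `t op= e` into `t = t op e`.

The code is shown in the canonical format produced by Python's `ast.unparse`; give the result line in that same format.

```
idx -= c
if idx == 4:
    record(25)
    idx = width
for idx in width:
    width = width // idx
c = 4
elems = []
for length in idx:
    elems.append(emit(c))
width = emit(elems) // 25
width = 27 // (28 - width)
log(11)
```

Transformed code:
idx = idx - c
if idx == 4:
    record(25)
    idx = width
for idx in width:
    width = width // idx
c = 4
elems = [emit(c) for length in idx]
width = emit(elems) // 25
width = 27 // (28 - width)
log(11)

elems = [emit(c) for length in idx]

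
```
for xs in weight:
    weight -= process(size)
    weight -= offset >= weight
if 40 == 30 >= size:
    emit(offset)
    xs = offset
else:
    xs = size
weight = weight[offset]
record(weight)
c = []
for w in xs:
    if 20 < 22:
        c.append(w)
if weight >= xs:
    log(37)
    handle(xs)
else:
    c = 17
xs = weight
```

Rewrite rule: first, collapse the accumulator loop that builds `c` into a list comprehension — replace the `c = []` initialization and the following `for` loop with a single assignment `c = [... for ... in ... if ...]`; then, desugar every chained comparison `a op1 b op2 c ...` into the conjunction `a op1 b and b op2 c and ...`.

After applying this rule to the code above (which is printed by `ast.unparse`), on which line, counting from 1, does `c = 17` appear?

Transformed code:
for xs in weight:
    weight -= process(size)
    weight -= offset >= weight
if 40 == 30 and 30 >= size:
    emit(offset)
    xs = offset
else:
    xs = size
weight = weight[offset]
record(weight)
c = [w for w in xs if 20 < 22]
if weight >= xs:
    log(37)
    handle(xs)
else:
    c = 17
xs = weight

16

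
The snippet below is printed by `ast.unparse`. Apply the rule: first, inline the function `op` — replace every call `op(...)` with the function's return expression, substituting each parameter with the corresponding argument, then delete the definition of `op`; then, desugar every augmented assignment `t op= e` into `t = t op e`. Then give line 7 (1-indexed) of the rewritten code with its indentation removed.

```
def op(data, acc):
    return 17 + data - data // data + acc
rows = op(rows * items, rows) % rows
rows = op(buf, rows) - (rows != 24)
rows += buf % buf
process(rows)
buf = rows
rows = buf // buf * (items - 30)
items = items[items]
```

items = items[items]

Transformed code:
rows = (17 + rows * items - rows * items // (rows * items) + rows) % rows
rows = 17 + buf - buf // buf + rows - (rows != 24)
rows = rows + buf % buf
process(rows)
buf = rows
rows = buf // buf * (items - 30)
items = items[items]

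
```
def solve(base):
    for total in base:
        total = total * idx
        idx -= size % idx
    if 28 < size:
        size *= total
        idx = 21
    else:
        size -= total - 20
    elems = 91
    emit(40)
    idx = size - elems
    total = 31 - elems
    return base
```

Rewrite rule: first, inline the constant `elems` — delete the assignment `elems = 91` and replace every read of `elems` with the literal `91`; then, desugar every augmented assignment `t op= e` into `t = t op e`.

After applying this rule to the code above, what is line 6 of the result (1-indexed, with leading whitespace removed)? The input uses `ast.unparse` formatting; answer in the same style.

size = size * total

Transformed code:
def solve(base):
    for total in base:
        total = total * idx
        idx = idx - size % idx
    if 28 < size:
        size = size * total
        idx = 21
    else:
        size = size - (total - 20)
    emit(40)
    idx = size - 91
    total = 31 - 91
    return base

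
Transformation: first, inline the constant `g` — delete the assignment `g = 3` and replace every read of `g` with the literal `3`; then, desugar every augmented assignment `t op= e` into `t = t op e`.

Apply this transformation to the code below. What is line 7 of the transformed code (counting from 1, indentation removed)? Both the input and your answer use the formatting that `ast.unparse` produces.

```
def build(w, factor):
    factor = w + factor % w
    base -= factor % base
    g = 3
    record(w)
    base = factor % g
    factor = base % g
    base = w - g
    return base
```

base = w - 3

Transformed code:
def build(w, factor):
    factor = w + factor % w
    base = base - factor % base
    record(w)
    base = factor % 3
    factor = base % 3
    base = w - 3
    return base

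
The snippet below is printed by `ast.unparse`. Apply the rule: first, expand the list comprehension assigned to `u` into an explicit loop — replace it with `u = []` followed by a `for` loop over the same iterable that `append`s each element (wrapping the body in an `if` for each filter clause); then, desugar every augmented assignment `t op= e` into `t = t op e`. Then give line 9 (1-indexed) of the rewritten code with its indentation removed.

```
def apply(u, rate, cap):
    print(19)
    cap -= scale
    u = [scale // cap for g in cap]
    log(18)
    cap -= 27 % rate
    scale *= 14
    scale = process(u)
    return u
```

scale = scale * 14

Transformed code:
def apply(u, rate, cap):
    print(19)
    cap = cap - scale
    u = []
    for g in cap:
        u.append(scale // cap)
    log(18)
    cap = cap - 27 % rate
    scale = scale * 14
    scale = process(u)
    return u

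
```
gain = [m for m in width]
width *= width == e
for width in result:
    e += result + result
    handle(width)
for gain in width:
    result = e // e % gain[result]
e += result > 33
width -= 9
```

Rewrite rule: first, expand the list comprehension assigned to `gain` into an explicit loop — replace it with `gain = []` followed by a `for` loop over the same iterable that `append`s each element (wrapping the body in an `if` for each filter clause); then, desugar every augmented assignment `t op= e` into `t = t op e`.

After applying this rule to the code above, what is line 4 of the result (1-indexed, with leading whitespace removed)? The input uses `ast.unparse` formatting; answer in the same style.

width = width * (width == e)

Transformed code:
gain = []
for m in width:
    gain.append(m)
width = width * (width == e)
for width in result:
    e = e + (result + result)
    handle(width)
for gain in width:
    result = e // e % gain[result]
e = e + (result > 33)
width = width - 9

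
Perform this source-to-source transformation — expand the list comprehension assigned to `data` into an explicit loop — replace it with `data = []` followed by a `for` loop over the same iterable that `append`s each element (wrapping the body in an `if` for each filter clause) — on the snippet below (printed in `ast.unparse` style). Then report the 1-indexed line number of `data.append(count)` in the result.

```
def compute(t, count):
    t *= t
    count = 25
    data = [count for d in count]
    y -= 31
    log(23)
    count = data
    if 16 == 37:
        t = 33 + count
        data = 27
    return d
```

6

Transformed code:
def compute(t, count):
    t *= t
    count = 25
    data = []
    for d in count:
        data.append(count)
    y -= 31
    log(23)
    count = data
    if 16 == 37:
        t = 33 + count
        data = 27
    return d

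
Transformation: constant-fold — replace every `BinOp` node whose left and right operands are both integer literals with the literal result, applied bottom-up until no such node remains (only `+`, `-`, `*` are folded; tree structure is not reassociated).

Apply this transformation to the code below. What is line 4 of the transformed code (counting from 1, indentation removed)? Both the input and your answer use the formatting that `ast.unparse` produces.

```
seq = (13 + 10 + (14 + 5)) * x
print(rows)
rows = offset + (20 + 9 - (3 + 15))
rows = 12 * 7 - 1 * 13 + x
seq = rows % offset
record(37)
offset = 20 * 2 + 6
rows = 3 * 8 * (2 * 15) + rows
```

rows = 71 + x

Transformed code:
seq = 42 * x
print(rows)
rows = offset + 11
rows = 71 + x
seq = rows % offset
record(37)
offset = 46
rows = 720 + rows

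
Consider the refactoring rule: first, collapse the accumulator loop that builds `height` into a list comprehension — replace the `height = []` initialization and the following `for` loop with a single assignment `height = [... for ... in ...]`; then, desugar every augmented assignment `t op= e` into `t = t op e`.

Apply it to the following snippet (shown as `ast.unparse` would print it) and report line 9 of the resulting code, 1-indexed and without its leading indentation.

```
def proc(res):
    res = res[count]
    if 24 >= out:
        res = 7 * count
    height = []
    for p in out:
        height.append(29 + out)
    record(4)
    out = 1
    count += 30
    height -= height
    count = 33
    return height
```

Transformed code:
def proc(res):
    res = res[count]
    if 24 >= out:
        res = 7 * count
    height = [29 + out for p in out]
    record(4)
    out = 1
    count = count + 30
    height = height - height
    count = 33
    return height

height = height - height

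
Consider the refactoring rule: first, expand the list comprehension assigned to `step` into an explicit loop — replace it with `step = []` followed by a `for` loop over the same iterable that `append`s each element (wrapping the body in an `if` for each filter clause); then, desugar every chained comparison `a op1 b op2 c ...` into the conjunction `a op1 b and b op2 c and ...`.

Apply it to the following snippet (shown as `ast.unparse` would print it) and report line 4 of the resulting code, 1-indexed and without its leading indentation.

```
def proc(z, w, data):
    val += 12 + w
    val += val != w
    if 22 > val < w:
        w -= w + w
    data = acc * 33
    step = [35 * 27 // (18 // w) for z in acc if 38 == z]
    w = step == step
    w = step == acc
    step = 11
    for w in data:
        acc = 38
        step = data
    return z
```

if 22 > val and val < w:

Transformed code:
def proc(z, w, data):
    val += 12 + w
    val += val != w
    if 22 > val and val < w:
        w -= w + w
    data = acc * 33
    step = []
    for z in acc:
        if 38 == z:
            step.append(35 * 27 // (18 // w))
    w = step == step
    w = step == acc
    step = 11
    for w in data:
        acc = 38
        step = data
    return z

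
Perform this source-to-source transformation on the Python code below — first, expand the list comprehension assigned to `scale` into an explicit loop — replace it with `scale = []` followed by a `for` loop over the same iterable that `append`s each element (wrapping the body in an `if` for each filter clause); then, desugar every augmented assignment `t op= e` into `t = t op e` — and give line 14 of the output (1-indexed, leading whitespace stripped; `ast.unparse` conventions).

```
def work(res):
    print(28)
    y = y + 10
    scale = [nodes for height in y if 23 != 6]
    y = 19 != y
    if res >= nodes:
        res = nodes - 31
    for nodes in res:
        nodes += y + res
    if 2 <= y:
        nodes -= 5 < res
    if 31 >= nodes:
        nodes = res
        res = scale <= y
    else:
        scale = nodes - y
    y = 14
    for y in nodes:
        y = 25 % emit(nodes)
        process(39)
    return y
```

Transformed code:
def work(res):
    print(28)
    y = y + 10
    scale = []
    for height in y:
        if 23 != 6:
            scale.append(nodes)
    y = 19 != y
    if res >= nodes:
        res = nodes - 31
    for nodes in res:
        nodes = nodes + (y + res)
    if 2 <= y:
        nodes = nodes - (5 < res)
    if 31 >= nodes:
        nodes = res
        res = scale <= y
    else:
        scale = nodes - y
    y = 14
    for y in nodes:
        y = 25 % emit(nodes)
        process(39)
    return y

nodes = nodes - (5 < res)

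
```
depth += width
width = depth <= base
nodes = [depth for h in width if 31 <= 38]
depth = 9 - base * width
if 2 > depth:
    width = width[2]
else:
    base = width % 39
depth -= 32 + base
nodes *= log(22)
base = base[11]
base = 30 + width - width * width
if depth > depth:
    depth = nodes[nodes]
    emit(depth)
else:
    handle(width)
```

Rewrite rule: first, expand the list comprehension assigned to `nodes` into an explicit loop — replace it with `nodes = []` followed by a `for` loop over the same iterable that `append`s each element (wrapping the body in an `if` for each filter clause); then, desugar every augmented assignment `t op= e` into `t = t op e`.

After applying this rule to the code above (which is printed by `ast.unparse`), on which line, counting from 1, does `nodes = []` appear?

3

Transformed code:
depth = depth + width
width = depth <= base
nodes = []
for h in width:
    if 31 <= 38:
        nodes.append(depth)
depth = 9 - base * width
if 2 > depth:
    width = width[2]
else:
    base = width % 39
depth = depth - (32 + base)
nodes = nodes * log(22)
base = base[11]
base = 30 + width - width * width
if depth > depth:
    depth = nodes[nodes]
    emit(depth)
else:
    handle(width)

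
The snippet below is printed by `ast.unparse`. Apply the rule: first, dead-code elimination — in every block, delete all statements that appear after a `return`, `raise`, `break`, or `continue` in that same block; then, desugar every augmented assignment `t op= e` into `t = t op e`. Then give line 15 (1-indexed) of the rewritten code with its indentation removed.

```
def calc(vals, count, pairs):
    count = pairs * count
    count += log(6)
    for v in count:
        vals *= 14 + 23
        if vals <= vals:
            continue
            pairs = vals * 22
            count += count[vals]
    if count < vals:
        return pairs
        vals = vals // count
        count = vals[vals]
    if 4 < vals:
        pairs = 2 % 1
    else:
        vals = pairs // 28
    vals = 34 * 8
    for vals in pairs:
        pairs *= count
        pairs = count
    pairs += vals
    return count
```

Transformed code:
def calc(vals, count, pairs):
    count = pairs * count
    count = count + log(6)
    for v in count:
        vals = vals * (14 + 23)
        if vals <= vals:
            continue
    if count < vals:
        return pairs
    if 4 < vals:
        pairs = 2 % 1
    else:
        vals = pairs // 28
    vals = 34 * 8
    for vals in pairs:
        pairs = pairs * count
        pairs = count
    pairs = pairs + vals
    return count

for vals in pairs: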